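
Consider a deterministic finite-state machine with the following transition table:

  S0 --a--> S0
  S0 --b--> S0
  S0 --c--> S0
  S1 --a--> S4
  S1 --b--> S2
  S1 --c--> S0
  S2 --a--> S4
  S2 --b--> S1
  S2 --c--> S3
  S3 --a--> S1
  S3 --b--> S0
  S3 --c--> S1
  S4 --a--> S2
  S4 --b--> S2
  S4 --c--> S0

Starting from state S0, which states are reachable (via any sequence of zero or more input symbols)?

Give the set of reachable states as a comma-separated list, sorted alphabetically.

Answer: S0

Derivation:
BFS from S0:
  visit S0: S0--a-->S0 (seen), S0--b-->S0 (seen), S0--c-->S0 (seen)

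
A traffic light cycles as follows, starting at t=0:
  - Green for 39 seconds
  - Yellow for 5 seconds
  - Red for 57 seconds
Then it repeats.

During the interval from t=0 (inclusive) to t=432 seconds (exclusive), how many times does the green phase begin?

Answer: 5

Derivation:
Cycle = 39+5+57 = 101s
green phase starts at t = k*101 + 0 for k=0,1,2,...
Need k*101+0 < 432 → k < 4.277
k ∈ {0, ..., 4} → 5 starts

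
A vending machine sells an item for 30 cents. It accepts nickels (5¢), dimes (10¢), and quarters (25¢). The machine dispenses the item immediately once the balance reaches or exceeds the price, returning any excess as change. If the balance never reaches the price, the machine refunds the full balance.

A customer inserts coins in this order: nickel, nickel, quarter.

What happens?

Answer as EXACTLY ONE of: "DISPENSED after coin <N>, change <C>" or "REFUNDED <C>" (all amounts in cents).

Answer: DISPENSED after coin 3, change 5

Derivation:
Price: 30¢
Coin 1 (nickel, 5¢): balance = 5¢
Coin 2 (nickel, 5¢): balance = 10¢
Coin 3 (quarter, 25¢): balance = 35¢
  → balance >= price → DISPENSE, change = 35 - 30 = 5¢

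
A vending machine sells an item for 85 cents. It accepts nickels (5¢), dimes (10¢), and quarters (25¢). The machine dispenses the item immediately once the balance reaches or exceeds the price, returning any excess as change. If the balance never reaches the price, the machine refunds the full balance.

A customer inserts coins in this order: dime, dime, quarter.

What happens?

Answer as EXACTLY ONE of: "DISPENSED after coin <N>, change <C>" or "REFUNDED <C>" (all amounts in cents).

Answer: REFUNDED 45

Derivation:
Price: 85¢
Coin 1 (dime, 10¢): balance = 10¢
Coin 2 (dime, 10¢): balance = 20¢
Coin 3 (quarter, 25¢): balance = 45¢
All coins inserted, balance 45¢ < price 85¢ → REFUND 45¢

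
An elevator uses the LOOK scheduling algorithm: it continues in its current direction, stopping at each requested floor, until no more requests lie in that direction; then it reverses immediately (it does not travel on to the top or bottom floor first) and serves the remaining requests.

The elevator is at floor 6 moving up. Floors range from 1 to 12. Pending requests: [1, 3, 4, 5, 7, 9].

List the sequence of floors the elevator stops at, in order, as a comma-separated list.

Answer: 7, 9, 5, 4, 3, 1

Derivation:
Current: 6, moving UP
Serve above first (ascending): [7, 9]
Then reverse, serve below (descending): [5, 4, 3, 1]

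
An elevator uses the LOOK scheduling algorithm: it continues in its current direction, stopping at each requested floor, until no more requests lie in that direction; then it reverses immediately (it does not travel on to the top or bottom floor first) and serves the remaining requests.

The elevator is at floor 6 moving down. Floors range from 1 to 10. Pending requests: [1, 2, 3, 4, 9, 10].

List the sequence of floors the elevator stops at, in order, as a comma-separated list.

Answer: 4, 3, 2, 1, 9, 10

Derivation:
Current: 6, moving DOWN
Serve below first (descending): [4, 3, 2, 1]
Then reverse, serve above (ascending): [9, 10]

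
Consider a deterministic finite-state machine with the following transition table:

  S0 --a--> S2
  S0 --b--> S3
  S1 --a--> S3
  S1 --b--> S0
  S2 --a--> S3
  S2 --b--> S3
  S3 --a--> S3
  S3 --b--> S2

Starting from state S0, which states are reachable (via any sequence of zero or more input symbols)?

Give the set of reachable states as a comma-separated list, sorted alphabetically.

Answer: S0, S2, S3

Derivation:
BFS from S0:
  visit S0: S0--a-->S2 (new), S0--b-->S3 (new)
  visit S2: S2--a-->S3 (seen), S2--b-->S3 (seen)
  visit S3: S3--a-->S3 (seen), S3--b-->S2 (seen)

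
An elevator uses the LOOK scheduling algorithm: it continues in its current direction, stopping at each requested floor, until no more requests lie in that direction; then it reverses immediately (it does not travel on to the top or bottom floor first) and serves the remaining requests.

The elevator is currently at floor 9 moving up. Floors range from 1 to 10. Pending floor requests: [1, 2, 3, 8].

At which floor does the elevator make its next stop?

Answer: 8

Derivation:
Current floor: 9, direction: up
Requests above: []
Requests below: [1, 2, 3, 8]
Moving up but no requests above → reverse; nearest below is max([1, 2, 3, 8]) = 8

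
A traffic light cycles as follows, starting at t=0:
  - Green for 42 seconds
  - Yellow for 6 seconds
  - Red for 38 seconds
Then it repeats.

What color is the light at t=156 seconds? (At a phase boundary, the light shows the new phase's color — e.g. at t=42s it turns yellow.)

Answer: red

Derivation:
Cycle length = 42 + 6 + 38 = 86s
t = 156, phase_t = 156 mod 86 = 70
70 >= 48 → RED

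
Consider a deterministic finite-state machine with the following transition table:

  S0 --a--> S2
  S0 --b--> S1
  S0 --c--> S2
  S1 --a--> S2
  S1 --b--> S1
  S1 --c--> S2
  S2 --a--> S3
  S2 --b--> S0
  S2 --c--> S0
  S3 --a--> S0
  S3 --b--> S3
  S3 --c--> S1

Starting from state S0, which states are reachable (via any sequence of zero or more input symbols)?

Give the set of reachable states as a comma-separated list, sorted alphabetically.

BFS from S0:
  visit S0: S0--a-->S2 (new), S0--b-->S1 (new), S0--c-->S2 (seen)
  visit S2: S2--a-->S3 (new), S2--b-->S0 (seen), S2--c-->S0 (seen)
  visit S1: S1--a-->S2 (seen), S1--b-->S1 (seen), S1--c-->S2 (seen)
  visit S3: S3--a-->S0 (seen), S3--b-->S3 (seen), S3--c-->S1 (seen)

Answer: S0, S1, S2, S3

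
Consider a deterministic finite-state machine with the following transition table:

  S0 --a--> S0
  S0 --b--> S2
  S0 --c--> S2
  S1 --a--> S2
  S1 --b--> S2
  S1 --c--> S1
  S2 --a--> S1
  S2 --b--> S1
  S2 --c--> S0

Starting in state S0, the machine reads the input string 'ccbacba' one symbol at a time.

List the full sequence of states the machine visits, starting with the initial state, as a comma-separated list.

Start: S0
  read 'c': S0 --c--> S2
  read 'c': S2 --c--> S0
  read 'b': S0 --b--> S2
  read 'a': S2 --a--> S1
  read 'c': S1 --c--> S1
  read 'b': S1 --b--> S2
  read 'a': S2 --a--> S1

Answer: S0, S2, S0, S2, S1, S1, S2, S1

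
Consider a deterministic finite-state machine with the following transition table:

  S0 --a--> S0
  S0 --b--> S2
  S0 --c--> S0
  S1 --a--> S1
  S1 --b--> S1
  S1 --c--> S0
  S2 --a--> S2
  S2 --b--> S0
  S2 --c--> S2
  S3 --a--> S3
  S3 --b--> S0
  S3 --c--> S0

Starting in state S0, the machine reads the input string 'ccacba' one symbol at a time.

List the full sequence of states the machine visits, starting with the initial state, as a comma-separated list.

Answer: S0, S0, S0, S0, S0, S2, S2

Derivation:
Start: S0
  read 'c': S0 --c--> S0
  read 'c': S0 --c--> S0
  read 'a': S0 --a--> S0
  read 'c': S0 --c--> S0
  read 'b': S0 --b--> S2
  read 'a': S2 --a--> S2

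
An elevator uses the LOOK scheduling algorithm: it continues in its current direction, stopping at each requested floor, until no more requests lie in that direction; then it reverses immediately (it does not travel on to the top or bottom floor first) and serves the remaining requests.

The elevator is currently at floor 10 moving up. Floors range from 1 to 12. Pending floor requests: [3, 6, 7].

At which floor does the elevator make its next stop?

Current floor: 10, direction: up
Requests above: []
Requests below: [3, 6, 7]
Moving up but no requests above → reverse; nearest below is max([3, 6, 7]) = 7

Answer: 7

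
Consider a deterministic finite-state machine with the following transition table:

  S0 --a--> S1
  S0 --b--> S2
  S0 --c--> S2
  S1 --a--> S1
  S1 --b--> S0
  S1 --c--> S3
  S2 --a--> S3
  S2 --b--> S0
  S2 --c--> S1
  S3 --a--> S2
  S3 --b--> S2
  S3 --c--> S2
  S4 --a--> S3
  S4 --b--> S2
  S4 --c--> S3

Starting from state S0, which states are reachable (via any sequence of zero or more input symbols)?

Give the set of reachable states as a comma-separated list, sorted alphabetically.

BFS from S0:
  visit S0: S0--a-->S1 (new), S0--b-->S2 (new), S0--c-->S2 (seen)
  visit S1: S1--a-->S1 (seen), S1--b-->S0 (seen), S1--c-->S3 (new)
  visit S2: S2--a-->S3 (seen), S2--b-->S0 (seen), S2--c-->S1 (seen)
  visit S3: S3--a-->S2 (seen), S3--b-->S2 (seen), S3--c-->S2 (seen)

Answer: S0, S1, S2, S3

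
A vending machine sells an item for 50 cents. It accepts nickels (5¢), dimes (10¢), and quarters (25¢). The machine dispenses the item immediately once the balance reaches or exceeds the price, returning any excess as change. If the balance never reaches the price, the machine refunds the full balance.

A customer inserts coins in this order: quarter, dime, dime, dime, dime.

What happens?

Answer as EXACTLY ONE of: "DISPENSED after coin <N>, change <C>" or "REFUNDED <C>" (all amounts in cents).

Price: 50¢
Coin 1 (quarter, 25¢): balance = 25¢
Coin 2 (dime, 10¢): balance = 35¢
Coin 3 (dime, 10¢): balance = 45¢
Coin 4 (dime, 10¢): balance = 55¢
  → balance >= price → DISPENSE, change = 55 - 50 = 5¢

Answer: DISPENSED after coin 4, change 5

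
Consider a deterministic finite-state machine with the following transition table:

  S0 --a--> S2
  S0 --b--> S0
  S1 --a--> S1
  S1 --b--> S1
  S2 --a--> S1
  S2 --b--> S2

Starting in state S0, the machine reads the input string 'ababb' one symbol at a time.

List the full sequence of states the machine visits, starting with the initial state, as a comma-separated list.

Answer: S0, S2, S2, S1, S1, S1

Derivation:
Start: S0
  read 'a': S0 --a--> S2
  read 'b': S2 --b--> S2
  read 'a': S2 --a--> S1
  read 'b': S1 --b--> S1
  read 'b': S1 --b--> S1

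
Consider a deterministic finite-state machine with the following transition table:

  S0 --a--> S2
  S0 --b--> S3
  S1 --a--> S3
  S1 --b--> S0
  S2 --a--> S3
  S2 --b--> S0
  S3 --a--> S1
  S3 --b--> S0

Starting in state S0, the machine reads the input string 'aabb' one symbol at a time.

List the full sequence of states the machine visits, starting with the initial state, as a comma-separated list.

Start: S0
  read 'a': S0 --a--> S2
  read 'a': S2 --a--> S3
  read 'b': S3 --b--> S0
  read 'b': S0 --b--> S3

Answer: S0, S2, S3, S0, S3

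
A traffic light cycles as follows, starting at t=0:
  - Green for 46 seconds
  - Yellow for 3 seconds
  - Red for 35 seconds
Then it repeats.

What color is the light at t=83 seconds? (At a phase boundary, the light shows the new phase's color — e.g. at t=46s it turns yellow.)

Answer: red

Derivation:
Cycle length = 46 + 3 + 35 = 84s
t = 83, phase_t = 83 mod 84 = 83
83 >= 49 → RED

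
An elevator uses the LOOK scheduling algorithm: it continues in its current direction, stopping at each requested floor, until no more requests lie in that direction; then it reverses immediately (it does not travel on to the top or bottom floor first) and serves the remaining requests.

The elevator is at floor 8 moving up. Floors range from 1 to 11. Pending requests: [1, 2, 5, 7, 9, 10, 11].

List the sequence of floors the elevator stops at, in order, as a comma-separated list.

Current: 8, moving UP
Serve above first (ascending): [9, 10, 11]
Then reverse, serve below (descending): [7, 5, 2, 1]

Answer: 9, 10, 11, 7, 5, 2, 1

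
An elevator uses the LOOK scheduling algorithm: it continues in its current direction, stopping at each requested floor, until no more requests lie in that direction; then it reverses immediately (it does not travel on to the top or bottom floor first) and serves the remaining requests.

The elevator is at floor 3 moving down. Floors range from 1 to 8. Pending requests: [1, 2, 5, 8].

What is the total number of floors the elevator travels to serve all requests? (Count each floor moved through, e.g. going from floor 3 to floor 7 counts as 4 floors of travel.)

Answer: 9

Derivation:
Start at floor 3 moving down, LOOK stop order: [2, 1, 5, 8]
  3 → 2: |2-3| = 1, total = 1
  2 → 1: |1-2| = 1, total = 2
  1 → 5: |5-1| = 4, total = 6
  5 → 8: |8-5| = 3, total = 9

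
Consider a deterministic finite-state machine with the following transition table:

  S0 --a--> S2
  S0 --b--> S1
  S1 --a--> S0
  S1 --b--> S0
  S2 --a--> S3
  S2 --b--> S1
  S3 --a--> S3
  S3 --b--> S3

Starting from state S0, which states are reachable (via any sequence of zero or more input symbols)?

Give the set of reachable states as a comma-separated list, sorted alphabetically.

Answer: S0, S1, S2, S3

Derivation:
BFS from S0:
  visit S0: S0--a-->S2 (new), S0--b-->S1 (new)
  visit S2: S2--a-->S3 (new), S2--b-->S1 (seen)
  visit S1: S1--a-->S0 (seen), S1--b-->S0 (seen)
  visit S3: S3--a-->S3 (seen), S3--b-->S3 (seen)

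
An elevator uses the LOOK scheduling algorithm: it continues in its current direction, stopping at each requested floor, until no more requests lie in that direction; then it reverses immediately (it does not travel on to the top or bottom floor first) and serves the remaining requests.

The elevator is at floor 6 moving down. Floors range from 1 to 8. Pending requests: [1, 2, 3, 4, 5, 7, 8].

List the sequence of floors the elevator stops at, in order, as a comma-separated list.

Current: 6, moving DOWN
Serve below first (descending): [5, 4, 3, 2, 1]
Then reverse, serve above (ascending): [7, 8]

Answer: 5, 4, 3, 2, 1, 7, 8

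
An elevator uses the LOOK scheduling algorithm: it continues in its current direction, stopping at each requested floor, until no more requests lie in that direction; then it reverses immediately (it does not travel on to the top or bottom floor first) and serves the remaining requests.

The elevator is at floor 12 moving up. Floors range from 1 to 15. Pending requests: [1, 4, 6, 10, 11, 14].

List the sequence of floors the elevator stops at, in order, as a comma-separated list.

Current: 12, moving UP
Serve above first (ascending): [14]
Then reverse, serve below (descending): [11, 10, 6, 4, 1]

Answer: 14, 11, 10, 6, 4, 1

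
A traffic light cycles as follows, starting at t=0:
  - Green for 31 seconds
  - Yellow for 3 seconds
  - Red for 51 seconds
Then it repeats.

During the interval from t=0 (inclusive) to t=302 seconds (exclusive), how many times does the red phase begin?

Answer: 4

Derivation:
Cycle = 31+3+51 = 85s
red phase starts at t = k*85 + 34 for k=0,1,2,...
Need k*85+34 < 302 → k < 3.153
k ∈ {0, ..., 3} → 4 starts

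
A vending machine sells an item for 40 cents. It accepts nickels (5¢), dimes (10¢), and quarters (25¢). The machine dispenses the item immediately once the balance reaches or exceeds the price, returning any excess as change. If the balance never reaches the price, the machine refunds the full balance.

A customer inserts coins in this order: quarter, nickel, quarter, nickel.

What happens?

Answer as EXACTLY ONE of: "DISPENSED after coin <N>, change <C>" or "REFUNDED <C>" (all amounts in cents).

Answer: DISPENSED after coin 3, change 15

Derivation:
Price: 40¢
Coin 1 (quarter, 25¢): balance = 25¢
Coin 2 (nickel, 5¢): balance = 30¢
Coin 3 (quarter, 25¢): balance = 55¢
  → balance >= price → DISPENSE, change = 55 - 40 = 15¢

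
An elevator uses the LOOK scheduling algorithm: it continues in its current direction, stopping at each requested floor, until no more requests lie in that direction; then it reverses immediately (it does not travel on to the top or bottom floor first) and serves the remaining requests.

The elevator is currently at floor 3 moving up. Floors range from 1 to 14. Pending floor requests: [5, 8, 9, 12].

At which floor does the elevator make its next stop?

Current floor: 3, direction: up
Requests above: [5, 8, 9, 12]
Requests below: []
Moving up and requests lie above → nearest above is min([5, 8, 9, 12]) = 5

Answer: 5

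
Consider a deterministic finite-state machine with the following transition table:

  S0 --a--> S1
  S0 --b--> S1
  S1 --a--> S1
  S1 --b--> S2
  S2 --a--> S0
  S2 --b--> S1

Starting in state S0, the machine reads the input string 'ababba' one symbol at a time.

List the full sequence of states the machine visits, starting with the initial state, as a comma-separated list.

Answer: S0, S1, S2, S0, S1, S2, S0

Derivation:
Start: S0
  read 'a': S0 --a--> S1
  read 'b': S1 --b--> S2
  read 'a': S2 --a--> S0
  read 'b': S0 --b--> S1
  read 'b': S1 --b--> S2
  read 'a': S2 --a--> S0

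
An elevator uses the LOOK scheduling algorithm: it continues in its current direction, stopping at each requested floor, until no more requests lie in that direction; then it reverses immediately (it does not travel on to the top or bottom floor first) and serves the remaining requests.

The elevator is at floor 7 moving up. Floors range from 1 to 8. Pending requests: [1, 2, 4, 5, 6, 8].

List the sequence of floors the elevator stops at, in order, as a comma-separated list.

Current: 7, moving UP
Serve above first (ascending): [8]
Then reverse, serve below (descending): [6, 5, 4, 2, 1]

Answer: 8, 6, 5, 4, 2, 1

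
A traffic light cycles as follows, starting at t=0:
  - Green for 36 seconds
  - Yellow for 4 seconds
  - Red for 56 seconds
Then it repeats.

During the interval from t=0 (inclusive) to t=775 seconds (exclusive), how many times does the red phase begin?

Cycle = 36+4+56 = 96s
red phase starts at t = k*96 + 40 for k=0,1,2,...
Need k*96+40 < 775 → k < 7.656
k ∈ {0, ..., 7} → 8 starts

Answer: 8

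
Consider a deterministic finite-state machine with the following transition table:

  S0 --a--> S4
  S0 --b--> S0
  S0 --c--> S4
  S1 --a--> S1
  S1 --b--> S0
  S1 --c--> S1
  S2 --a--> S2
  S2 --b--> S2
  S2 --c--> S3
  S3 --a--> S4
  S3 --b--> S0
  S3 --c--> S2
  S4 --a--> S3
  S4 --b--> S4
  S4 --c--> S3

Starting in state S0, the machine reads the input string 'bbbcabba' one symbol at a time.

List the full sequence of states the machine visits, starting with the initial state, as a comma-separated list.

Start: S0
  read 'b': S0 --b--> S0
  read 'b': S0 --b--> S0
  read 'b': S0 --b--> S0
  read 'c': S0 --c--> S4
  read 'a': S4 --a--> S3
  read 'b': S3 --b--> S0
  read 'b': S0 --b--> S0
  read 'a': S0 --a--> S4

Answer: S0, S0, S0, S0, S4, S3, S0, S0, S4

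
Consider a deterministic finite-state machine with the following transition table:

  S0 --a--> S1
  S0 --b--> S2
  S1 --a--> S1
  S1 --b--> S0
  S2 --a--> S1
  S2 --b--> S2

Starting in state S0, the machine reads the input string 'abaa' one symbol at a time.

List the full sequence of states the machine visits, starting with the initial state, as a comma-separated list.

Answer: S0, S1, S0, S1, S1

Derivation:
Start: S0
  read 'a': S0 --a--> S1
  read 'b': S1 --b--> S0
  read 'a': S0 --a--> S1
  read 'a': S1 --a--> S1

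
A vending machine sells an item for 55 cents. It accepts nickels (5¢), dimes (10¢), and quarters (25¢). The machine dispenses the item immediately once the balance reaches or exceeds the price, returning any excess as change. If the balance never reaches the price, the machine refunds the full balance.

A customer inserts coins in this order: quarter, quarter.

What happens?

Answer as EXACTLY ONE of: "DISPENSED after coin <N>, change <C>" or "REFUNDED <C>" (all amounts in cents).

Price: 55¢
Coin 1 (quarter, 25¢): balance = 25¢
Coin 2 (quarter, 25¢): balance = 50¢
All coins inserted, balance 50¢ < price 55¢ → REFUND 50¢

Answer: REFUNDED 50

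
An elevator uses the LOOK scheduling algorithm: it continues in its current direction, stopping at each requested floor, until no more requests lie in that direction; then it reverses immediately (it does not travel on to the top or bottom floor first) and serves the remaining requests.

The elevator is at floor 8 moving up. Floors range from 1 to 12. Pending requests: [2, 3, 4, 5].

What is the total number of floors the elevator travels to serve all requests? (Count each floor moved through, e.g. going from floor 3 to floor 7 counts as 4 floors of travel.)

Start at floor 8 moving up, LOOK stop order: [5, 4, 3, 2]
  8 → 5: |5-8| = 3, total = 3
  5 → 4: |4-5| = 1, total = 4
  4 → 3: |3-4| = 1, total = 5
  3 → 2: |2-3| = 1, total = 6

Answer: 6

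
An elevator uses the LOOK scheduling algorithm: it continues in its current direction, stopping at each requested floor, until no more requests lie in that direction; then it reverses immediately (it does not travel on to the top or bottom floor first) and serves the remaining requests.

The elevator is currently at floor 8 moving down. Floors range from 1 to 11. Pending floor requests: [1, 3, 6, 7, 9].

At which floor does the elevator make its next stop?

Answer: 7

Derivation:
Current floor: 8, direction: down
Requests above: [9]
Requests below: [1, 3, 6, 7]
Moving down and requests lie below → nearest below is max([1, 3, 6, 7]) = 7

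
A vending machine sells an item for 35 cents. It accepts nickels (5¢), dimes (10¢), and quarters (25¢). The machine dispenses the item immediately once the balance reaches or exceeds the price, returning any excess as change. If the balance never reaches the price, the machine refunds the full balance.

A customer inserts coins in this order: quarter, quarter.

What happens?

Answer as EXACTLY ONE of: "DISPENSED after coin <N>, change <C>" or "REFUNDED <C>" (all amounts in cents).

Answer: DISPENSED after coin 2, change 15

Derivation:
Price: 35¢
Coin 1 (quarter, 25¢): balance = 25¢
Coin 2 (quarter, 25¢): balance = 50¢
  → balance >= price → DISPENSE, change = 50 - 35 = 15¢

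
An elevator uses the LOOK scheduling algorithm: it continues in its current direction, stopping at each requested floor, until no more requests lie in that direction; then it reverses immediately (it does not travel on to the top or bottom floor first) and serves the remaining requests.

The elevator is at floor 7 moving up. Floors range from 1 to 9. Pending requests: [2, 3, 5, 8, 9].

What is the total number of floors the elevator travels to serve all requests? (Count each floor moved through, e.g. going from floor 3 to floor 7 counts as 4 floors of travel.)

Start at floor 7 moving up, LOOK stop order: [8, 9, 5, 3, 2]
  7 → 8: |8-7| = 1, total = 1
  8 → 9: |9-8| = 1, total = 2
  9 → 5: |5-9| = 4, total = 6
  5 → 3: |3-5| = 2, total = 8
  3 → 2: |2-3| = 1, total = 9

Answer: 9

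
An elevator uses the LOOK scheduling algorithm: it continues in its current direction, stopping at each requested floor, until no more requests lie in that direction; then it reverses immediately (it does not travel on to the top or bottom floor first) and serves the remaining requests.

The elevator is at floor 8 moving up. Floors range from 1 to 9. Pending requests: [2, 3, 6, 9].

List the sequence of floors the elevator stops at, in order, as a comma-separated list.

Answer: 9, 6, 3, 2

Derivation:
Current: 8, moving UP
Serve above first (ascending): [9]
Then reverse, serve below (descending): [6, 3, 2]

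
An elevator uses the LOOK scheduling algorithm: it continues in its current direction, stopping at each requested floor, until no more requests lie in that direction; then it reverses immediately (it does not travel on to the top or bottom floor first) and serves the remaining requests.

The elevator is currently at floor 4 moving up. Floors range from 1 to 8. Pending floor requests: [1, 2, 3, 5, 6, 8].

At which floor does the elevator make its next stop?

Answer: 5

Derivation:
Current floor: 4, direction: up
Requests above: [5, 6, 8]
Requests below: [1, 2, 3]
Moving up and requests lie above → nearest above is min([5, 6, 8]) = 5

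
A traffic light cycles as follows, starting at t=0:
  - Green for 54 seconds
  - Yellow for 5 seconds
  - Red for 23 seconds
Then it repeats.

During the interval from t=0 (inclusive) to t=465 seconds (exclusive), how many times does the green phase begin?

Cycle = 54+5+23 = 82s
green phase starts at t = k*82 + 0 for k=0,1,2,...
Need k*82+0 < 465 → k < 5.671
k ∈ {0, ..., 5} → 6 starts

Answer: 6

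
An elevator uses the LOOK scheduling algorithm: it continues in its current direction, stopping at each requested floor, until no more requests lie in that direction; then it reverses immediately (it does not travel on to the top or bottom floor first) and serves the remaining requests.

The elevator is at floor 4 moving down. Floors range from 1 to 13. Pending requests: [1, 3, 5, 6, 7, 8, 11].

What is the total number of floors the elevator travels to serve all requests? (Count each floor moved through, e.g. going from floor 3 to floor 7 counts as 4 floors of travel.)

Answer: 13

Derivation:
Start at floor 4 moving down, LOOK stop order: [3, 1, 5, 6, 7, 8, 11]
  4 → 3: |3-4| = 1, total = 1
  3 → 1: |1-3| = 2, total = 3
  1 → 5: |5-1| = 4, total = 7
  5 → 6: |6-5| = 1, total = 8
  6 → 7: |7-6| = 1, total = 9
  7 → 8: |8-7| = 1, total = 10
  8 → 11: |11-8| = 3, total = 13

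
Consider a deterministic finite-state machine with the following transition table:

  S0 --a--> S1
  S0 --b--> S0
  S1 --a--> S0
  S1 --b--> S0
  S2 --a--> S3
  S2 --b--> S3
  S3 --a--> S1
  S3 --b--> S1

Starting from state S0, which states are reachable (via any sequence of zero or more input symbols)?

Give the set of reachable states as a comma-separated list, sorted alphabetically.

BFS from S0:
  visit S0: S0--a-->S1 (new), S0--b-->S0 (seen)
  visit S1: S1--a-->S0 (seen), S1--b-->S0 (seen)

Answer: S0, S1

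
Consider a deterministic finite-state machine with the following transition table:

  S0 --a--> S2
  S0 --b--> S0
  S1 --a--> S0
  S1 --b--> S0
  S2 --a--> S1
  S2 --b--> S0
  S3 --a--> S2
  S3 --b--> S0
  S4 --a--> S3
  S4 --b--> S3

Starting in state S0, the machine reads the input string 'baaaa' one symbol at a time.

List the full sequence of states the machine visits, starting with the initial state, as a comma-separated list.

Answer: S0, S0, S2, S1, S0, S2

Derivation:
Start: S0
  read 'b': S0 --b--> S0
  read 'a': S0 --a--> S2
  read 'a': S2 --a--> S1
  read 'a': S1 --a--> S0
  read 'a': S0 --a--> S2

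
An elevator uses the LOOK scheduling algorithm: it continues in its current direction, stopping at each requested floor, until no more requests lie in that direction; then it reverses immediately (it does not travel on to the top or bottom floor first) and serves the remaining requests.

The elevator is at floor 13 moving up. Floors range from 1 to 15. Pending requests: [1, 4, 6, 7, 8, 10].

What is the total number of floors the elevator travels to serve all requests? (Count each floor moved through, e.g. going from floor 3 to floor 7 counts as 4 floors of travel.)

Answer: 12

Derivation:
Start at floor 13 moving up, LOOK stop order: [10, 8, 7, 6, 4, 1]
  13 → 10: |10-13| = 3, total = 3
  10 → 8: |8-10| = 2, total = 5
  8 → 7: |7-8| = 1, total = 6
  7 → 6: |6-7| = 1, total = 7
  6 → 4: |4-6| = 2, total = 9
  4 → 1: |1-4| = 3, total = 12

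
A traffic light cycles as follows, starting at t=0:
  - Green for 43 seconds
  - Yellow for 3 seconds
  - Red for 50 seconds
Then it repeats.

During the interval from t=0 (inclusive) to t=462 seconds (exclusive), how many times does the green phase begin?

Cycle = 43+3+50 = 96s
green phase starts at t = k*96 + 0 for k=0,1,2,...
Need k*96+0 < 462 → k < 4.812
k ∈ {0, ..., 4} → 5 starts

Answer: 5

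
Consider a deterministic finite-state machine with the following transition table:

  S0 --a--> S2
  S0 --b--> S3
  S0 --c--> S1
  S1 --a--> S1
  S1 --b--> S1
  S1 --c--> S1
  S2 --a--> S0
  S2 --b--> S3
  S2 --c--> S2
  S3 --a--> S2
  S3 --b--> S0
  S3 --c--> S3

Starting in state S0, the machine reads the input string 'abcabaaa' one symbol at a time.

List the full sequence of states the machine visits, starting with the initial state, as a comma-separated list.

Answer: S0, S2, S3, S3, S2, S3, S2, S0, S2

Derivation:
Start: S0
  read 'a': S0 --a--> S2
  read 'b': S2 --b--> S3
  read 'c': S3 --c--> S3
  read 'a': S3 --a--> S2
  read 'b': S2 --b--> S3
  read 'a': S3 --a--> S2
  read 'a': S2 --a--> S0
  read 'a': S0 --a--> S2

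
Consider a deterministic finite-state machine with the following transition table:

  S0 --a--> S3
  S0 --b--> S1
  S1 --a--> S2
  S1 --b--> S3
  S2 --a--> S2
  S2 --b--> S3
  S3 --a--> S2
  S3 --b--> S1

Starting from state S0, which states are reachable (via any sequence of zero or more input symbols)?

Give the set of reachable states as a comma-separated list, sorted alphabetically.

Answer: S0, S1, S2, S3

Derivation:
BFS from S0:
  visit S0: S0--a-->S3 (new), S0--b-->S1 (new)
  visit S3: S3--a-->S2 (new), S3--b-->S1 (seen)
  visit S1: S1--a-->S2 (seen), S1--b-->S3 (seen)
  visit S2: S2--a-->S2 (seen), S2--b-->S3 (seen)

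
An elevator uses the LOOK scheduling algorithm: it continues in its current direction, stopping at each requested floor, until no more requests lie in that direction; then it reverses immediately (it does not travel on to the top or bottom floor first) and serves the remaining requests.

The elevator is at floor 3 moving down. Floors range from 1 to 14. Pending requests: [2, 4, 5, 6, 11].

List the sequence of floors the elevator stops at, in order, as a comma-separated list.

Answer: 2, 4, 5, 6, 11

Derivation:
Current: 3, moving DOWN
Serve below first (descending): [2]
Then reverse, serve above (ascending): [4, 5, 6, 11]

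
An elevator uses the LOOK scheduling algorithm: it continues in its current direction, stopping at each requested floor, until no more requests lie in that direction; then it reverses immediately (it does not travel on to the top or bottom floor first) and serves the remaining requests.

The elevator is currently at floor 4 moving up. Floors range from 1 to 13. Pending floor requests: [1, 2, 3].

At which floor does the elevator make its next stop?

Answer: 3

Derivation:
Current floor: 4, direction: up
Requests above: []
Requests below: [1, 2, 3]
Moving up but no requests above → reverse; nearest below is max([1, 2, 3]) = 3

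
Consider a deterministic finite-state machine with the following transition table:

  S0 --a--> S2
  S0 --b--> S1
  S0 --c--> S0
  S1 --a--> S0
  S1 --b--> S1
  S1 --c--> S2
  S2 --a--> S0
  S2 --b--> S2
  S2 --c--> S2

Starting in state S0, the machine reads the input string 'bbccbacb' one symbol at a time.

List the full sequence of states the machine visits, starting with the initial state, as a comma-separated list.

Answer: S0, S1, S1, S2, S2, S2, S0, S0, S1

Derivation:
Start: S0
  read 'b': S0 --b--> S1
  read 'b': S1 --b--> S1
  read 'c': S1 --c--> S2
  read 'c': S2 --c--> S2
  read 'b': S2 --b--> S2
  read 'a': S2 --a--> S0
  read 'c': S0 --c--> S0
  read 'b': S0 --b--> S1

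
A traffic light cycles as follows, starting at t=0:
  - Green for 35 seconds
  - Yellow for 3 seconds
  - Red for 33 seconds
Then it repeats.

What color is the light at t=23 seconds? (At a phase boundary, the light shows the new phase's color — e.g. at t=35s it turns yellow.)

Answer: green

Derivation:
Cycle length = 35 + 3 + 33 = 71s
t = 23, phase_t = 23 mod 71 = 23
23 < 35 (green end) → GREEN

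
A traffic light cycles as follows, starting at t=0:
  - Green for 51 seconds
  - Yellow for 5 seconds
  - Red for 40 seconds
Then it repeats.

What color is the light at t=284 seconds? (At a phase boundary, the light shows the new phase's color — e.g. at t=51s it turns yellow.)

Answer: red

Derivation:
Cycle length = 51 + 5 + 40 = 96s
t = 284, phase_t = 284 mod 96 = 92
92 >= 56 → RED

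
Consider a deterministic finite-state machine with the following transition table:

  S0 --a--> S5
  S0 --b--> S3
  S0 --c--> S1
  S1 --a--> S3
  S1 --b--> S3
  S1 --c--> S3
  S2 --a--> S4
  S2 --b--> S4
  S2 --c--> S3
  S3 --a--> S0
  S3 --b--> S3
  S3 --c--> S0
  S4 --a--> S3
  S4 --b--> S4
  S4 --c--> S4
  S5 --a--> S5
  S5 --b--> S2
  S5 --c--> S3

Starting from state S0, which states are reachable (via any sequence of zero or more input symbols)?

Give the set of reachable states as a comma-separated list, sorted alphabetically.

BFS from S0:
  visit S0: S0--a-->S5 (new), S0--b-->S3 (new), S0--c-->S1 (new)
  visit S5: S5--a-->S5 (seen), S5--b-->S2 (new), S5--c-->S3 (seen)
  visit S3: S3--a-->S0 (seen), S3--b-->S3 (seen), S3--c-->S0 (seen)
  visit S1: S1--a-->S3 (seen), S1--b-->S3 (seen), S1--c-->S3 (seen)
  visit S2: S2--a-->S4 (new), S2--b-->S4 (seen), S2--c-->S3 (seen)
  visit S4: S4--a-->S3 (seen), S4--b-->S4 (seen), S4--c-->S4 (seen)

Answer: S0, S1, S2, S3, S4, S5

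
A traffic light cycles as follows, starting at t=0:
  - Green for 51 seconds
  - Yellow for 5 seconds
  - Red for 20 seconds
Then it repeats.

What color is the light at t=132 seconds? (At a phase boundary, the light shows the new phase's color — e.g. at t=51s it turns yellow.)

Answer: red

Derivation:
Cycle length = 51 + 5 + 20 = 76s
t = 132, phase_t = 132 mod 76 = 56
56 >= 56 → RED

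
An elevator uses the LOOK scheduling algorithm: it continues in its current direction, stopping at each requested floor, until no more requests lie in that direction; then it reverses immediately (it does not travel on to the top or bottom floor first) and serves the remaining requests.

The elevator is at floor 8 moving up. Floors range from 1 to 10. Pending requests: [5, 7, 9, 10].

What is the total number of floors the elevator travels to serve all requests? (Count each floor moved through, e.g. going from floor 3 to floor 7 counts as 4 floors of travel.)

Start at floor 8 moving up, LOOK stop order: [9, 10, 7, 5]
  8 → 9: |9-8| = 1, total = 1
  9 → 10: |10-9| = 1, total = 2
  10 → 7: |7-10| = 3, total = 5
  7 → 5: |5-7| = 2, total = 7

Answer: 7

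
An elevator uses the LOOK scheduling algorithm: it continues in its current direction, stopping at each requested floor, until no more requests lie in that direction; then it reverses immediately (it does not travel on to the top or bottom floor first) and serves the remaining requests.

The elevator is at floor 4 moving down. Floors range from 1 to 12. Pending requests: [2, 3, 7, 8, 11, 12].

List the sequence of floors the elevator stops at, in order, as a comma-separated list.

Answer: 3, 2, 7, 8, 11, 12

Derivation:
Current: 4, moving DOWN
Serve below first (descending): [3, 2]
Then reverse, serve above (ascending): [7, 8, 11, 12]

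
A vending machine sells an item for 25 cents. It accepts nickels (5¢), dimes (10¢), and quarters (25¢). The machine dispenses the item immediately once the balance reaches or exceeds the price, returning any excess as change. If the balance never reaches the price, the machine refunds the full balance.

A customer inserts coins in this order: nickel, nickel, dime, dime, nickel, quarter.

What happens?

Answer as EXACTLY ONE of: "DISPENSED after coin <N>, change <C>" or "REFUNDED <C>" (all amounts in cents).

Price: 25¢
Coin 1 (nickel, 5¢): balance = 5¢
Coin 2 (nickel, 5¢): balance = 10¢
Coin 3 (dime, 10¢): balance = 20¢
Coin 4 (dime, 10¢): balance = 30¢
  → balance >= price → DISPENSE, change = 30 - 25 = 5¢

Answer: DISPENSED after coin 4, change 5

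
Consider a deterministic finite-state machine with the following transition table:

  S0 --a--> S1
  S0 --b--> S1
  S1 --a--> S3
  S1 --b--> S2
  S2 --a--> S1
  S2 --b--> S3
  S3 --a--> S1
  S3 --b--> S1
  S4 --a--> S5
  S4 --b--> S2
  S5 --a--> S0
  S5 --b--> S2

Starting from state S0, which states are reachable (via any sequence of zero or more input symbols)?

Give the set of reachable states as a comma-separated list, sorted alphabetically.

BFS from S0:
  visit S0: S0--a-->S1 (new), S0--b-->S1 (seen)
  visit S1: S1--a-->S3 (new), S1--b-->S2 (new)
  visit S3: S3--a-->S1 (seen), S3--b-->S1 (seen)
  visit S2: S2--a-->S1 (seen), S2--b-->S3 (seen)

Answer: S0, S1, S2, S3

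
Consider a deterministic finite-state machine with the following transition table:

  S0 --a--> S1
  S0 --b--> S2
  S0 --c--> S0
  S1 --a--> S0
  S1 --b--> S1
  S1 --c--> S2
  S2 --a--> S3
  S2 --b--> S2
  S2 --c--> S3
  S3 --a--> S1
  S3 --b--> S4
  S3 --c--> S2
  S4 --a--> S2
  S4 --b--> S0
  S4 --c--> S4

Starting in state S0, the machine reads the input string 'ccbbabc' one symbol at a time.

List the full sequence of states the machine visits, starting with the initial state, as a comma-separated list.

Answer: S0, S0, S0, S2, S2, S3, S4, S4

Derivation:
Start: S0
  read 'c': S0 --c--> S0
  read 'c': S0 --c--> S0
  read 'b': S0 --b--> S2
  read 'b': S2 --b--> S2
  read 'a': S2 --a--> S3
  read 'b': S3 --b--> S4
  read 'c': S4 --c--> S4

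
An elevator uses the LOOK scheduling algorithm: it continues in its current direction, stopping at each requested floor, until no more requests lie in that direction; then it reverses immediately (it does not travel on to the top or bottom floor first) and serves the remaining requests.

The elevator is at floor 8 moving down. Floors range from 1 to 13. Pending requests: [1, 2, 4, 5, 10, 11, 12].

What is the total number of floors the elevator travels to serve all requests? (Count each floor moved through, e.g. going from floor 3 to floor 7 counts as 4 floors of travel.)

Start at floor 8 moving down, LOOK stop order: [5, 4, 2, 1, 10, 11, 12]
  8 → 5: |5-8| = 3, total = 3
  5 → 4: |4-5| = 1, total = 4
  4 → 2: |2-4| = 2, total = 6
  2 → 1: |1-2| = 1, total = 7
  1 → 10: |10-1| = 9, total = 16
  10 → 11: |11-10| = 1, total = 17
  11 → 12: |12-11| = 1, total = 18

Answer: 18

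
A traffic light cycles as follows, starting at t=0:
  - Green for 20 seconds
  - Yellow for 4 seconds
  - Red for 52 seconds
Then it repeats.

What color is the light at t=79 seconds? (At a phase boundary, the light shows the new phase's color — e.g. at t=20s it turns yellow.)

Answer: green

Derivation:
Cycle length = 20 + 4 + 52 = 76s
t = 79, phase_t = 79 mod 76 = 3
3 < 20 (green end) → GREEN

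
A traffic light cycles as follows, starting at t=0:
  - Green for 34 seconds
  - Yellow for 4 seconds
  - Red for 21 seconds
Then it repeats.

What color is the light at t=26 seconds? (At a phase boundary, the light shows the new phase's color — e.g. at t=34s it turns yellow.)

Answer: green

Derivation:
Cycle length = 34 + 4 + 21 = 59s
t = 26, phase_t = 26 mod 59 = 26
26 < 34 (green end) → GREEN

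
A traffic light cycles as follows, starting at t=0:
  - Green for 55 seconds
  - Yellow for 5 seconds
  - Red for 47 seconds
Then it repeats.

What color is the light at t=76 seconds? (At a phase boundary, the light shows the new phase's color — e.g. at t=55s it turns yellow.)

Answer: red

Derivation:
Cycle length = 55 + 5 + 47 = 107s
t = 76, phase_t = 76 mod 107 = 76
76 >= 60 → RED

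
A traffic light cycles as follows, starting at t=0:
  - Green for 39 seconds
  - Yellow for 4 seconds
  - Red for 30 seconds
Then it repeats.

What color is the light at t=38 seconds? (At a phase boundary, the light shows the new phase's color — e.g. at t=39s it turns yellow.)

Cycle length = 39 + 4 + 30 = 73s
t = 38, phase_t = 38 mod 73 = 38
38 < 39 (green end) → GREEN

Answer: green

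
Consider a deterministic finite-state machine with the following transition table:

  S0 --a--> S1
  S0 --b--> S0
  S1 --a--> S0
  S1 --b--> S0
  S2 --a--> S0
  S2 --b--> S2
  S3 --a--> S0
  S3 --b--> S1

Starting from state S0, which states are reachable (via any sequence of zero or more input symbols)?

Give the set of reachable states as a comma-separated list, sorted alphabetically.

BFS from S0:
  visit S0: S0--a-->S1 (new), S0--b-->S0 (seen)
  visit S1: S1--a-->S0 (seen), S1--b-->S0 (seen)

Answer: S0, S1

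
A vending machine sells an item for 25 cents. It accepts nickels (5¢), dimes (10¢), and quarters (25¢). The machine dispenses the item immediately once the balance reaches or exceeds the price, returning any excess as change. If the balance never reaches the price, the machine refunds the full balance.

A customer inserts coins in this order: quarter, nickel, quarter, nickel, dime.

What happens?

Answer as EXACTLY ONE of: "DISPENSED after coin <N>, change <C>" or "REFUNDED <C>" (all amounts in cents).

Answer: DISPENSED after coin 1, change 0

Derivation:
Price: 25¢
Coin 1 (quarter, 25¢): balance = 25¢
  → balance >= price → DISPENSE, change = 25 - 25 = 0¢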